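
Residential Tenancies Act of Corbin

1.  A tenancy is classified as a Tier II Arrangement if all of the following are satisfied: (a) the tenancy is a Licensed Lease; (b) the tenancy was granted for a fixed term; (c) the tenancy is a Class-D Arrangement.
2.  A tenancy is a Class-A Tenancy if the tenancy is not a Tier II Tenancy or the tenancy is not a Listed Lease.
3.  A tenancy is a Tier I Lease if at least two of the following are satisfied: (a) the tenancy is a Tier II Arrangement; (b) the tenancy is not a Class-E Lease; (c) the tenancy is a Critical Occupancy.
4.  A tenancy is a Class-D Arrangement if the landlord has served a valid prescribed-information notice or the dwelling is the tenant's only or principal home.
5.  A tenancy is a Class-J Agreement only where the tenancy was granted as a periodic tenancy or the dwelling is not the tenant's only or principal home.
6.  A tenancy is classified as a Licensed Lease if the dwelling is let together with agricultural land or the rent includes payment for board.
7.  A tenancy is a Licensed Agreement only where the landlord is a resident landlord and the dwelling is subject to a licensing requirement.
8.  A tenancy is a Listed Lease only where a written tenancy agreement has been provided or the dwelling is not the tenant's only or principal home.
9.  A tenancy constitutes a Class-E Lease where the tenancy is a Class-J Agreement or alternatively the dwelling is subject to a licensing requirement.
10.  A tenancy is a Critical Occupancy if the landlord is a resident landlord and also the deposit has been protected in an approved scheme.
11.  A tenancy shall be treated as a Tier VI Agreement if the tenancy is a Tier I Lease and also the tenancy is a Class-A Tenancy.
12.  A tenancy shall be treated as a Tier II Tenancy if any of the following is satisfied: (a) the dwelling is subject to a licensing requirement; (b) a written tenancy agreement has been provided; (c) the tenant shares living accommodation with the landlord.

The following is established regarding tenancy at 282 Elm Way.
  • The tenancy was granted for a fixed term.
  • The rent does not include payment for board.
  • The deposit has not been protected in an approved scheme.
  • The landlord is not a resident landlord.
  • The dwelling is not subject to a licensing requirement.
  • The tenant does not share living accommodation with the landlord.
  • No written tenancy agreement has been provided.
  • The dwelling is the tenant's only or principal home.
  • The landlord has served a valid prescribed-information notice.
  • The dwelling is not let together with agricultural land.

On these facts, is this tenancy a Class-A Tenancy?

Yes

paragraph 12 — Tier II Tenancy: [the dwelling is subject to a licensing requirement? no] OR [a written tenancy agreement has been provided? no] OR [the tenant shares living accommodation with the landlord? no] → not satisfied.
paragraph 8 — Listed Lease: [a written tenancy agreement has been provided? no] OR [the dwelling is not the tenant's only or principal home? no] → not satisfied.
paragraph 2 — Class-A Tenancy: [not a Tier II Tenancy (paragraph 12)? yes] OR [not a Listed Lease (paragraph 8)? yes] → satisfied.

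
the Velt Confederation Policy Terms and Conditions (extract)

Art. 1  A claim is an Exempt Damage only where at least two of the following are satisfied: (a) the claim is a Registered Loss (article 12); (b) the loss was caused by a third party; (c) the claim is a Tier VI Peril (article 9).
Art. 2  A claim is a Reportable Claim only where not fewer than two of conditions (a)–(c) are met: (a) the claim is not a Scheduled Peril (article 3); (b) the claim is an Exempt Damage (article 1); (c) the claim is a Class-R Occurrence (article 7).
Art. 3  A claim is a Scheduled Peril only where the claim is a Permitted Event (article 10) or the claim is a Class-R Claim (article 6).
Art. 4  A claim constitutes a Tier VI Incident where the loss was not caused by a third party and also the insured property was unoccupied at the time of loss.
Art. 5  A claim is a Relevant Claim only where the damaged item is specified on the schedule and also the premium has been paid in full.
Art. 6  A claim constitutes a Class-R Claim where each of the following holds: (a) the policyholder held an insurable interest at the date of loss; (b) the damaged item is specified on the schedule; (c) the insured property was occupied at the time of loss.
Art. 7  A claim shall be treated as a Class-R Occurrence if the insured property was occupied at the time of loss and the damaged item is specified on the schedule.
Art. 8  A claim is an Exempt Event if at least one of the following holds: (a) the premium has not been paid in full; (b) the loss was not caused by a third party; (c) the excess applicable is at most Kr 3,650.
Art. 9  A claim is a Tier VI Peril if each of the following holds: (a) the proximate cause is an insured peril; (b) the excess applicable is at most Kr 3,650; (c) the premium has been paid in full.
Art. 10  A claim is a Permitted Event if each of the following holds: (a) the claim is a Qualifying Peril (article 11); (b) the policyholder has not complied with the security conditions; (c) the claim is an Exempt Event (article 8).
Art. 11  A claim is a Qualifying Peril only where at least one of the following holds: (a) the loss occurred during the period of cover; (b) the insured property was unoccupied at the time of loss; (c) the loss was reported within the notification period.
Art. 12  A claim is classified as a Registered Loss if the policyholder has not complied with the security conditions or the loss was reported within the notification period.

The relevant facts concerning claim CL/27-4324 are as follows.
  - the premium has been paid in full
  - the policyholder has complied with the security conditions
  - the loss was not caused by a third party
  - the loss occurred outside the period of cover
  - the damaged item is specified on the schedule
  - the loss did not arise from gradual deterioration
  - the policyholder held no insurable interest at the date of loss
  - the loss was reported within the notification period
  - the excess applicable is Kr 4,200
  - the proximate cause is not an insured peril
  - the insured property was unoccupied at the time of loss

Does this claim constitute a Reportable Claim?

Under article 11: the loss occurred during the period of cover? no; or the insured property was unoccupied at the time of loss? yes; or the loss was reported within the notification period? yes. So the claim is a Qualifying Peril.
Under article 8: the premium has not been paid in full? no; or the loss was not caused by a third party? yes; or excess applicable: Kr 4,200 ≤ Kr 3,650? no. So the claim is an Exempt Event.
Under article 10: Qualifying Peril (article 11)? yes; and the policyholder has not complied with the security conditions? no; and Exempt Event (article 8)? yes. So the claim is not a Permitted Event.
Under article 6: the policyholder held an insurable interest at the date of loss? no; and the damaged item is specified on the schedule? yes; and the insured property was occupied at the time of loss? no. So the claim is not a Class-R Claim.
Under article 3: Permitted Event (article 10)? no; or Class-R Claim (article 6)? no. So the claim is not a Scheduled Peril.
Under article 12: the policyholder has not complied with the security conditions? no; or the loss was reported within the notification period? yes. So the claim is a Registered Loss.
Under article 9: the proximate cause is an insured peril? no; and excess applicable: Kr 4,200 ≤ Kr 3,650? no; and the premium has been paid in full? yes. So the claim is not a Tier VI Peril.
Under article 1: Registered Loss (article 12)? yes; the loss was caused by a third party? no; Tier VI Peril (article 9)? no — 1 of 3 hold (need ≥2) → not satisfied.
Under article 7: the insured property was occupied at the time of loss? no; and the damaged item is specified on the schedule? yes. So the claim is not a Class-R Occurrence.
Under article 2: not a Scheduled Peril (article 3)? yes; Exempt Damage (article 1)? no; Class-R Occurrence (article 7)? no — 1 of 3 hold (need ≥2) → not satisfied.

No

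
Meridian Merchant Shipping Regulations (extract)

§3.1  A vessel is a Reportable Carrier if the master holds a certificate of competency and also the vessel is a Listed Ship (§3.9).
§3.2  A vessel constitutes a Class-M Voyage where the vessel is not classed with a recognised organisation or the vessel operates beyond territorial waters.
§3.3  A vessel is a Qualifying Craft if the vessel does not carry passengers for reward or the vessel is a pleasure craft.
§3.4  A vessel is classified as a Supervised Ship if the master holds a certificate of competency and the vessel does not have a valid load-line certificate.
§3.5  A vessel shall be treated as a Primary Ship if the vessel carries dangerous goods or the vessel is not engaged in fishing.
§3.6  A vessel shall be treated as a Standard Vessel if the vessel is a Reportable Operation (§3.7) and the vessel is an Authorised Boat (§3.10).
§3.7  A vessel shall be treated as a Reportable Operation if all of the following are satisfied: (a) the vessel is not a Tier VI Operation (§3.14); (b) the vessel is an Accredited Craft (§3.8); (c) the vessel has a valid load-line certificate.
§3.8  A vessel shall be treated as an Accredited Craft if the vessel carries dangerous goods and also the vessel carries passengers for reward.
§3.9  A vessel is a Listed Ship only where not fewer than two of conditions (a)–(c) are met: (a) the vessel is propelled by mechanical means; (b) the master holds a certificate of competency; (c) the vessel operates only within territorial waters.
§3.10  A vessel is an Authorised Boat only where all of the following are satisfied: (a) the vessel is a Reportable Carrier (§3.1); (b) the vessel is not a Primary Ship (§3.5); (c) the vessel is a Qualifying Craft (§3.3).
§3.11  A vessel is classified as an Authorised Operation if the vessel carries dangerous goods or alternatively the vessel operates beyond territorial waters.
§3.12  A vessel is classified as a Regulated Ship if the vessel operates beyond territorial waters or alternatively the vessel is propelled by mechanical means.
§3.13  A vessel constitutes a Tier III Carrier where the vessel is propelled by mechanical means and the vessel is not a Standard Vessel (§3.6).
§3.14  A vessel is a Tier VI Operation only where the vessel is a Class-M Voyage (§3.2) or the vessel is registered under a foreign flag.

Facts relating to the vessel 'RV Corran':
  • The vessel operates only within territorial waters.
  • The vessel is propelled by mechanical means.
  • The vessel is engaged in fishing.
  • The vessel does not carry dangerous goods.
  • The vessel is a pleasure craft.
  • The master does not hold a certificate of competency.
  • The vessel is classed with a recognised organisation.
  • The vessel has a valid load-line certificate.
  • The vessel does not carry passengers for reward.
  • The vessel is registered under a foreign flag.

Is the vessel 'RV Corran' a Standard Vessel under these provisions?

No

Under §3.2: the vessel is not classed with a recognised organisation? no; or the vessel operates beyond territorial waters? no. So the vessel is not a Class-M Voyage.
Under §3.14: Class-M Voyage (§3.2)? no; or the vessel is registered under a foreign flag? yes. So the vessel is a Tier VI Operation.
Under §3.8: the vessel carries dangerous goods? no; and the vessel carries passengers for reward? no. So the vessel is not an Accredited Craft.
Under §3.7: not a Tier VI Operation (§3.14)? no; and Accredited Craft (§3.8)? no; and the vessel has a valid load-line certificate? yes. So the vessel is not a Reportable Operation.
Under §3.9: the vessel is propelled by mechanical means? yes; the master holds a certificate of competency? no; the vessel operates only within territorial waters? yes — 2 of 3 hold (need ≥2) → satisfied.
Under §3.1: the master holds a certificate of competency? no; and Listed Ship (§3.9)? yes. So the vessel is not a Reportable Carrier.
Under §3.5: the vessel carries dangerous goods? no; or the vessel is not engaged in fishing? no. So the vessel is not a Primary Ship.
Under §3.3: the vessel does not carry passengers for reward? yes; or the vessel is a pleasure craft? yes. So the vessel is a Qualifying Craft.
Under §3.10: Reportable Carrier (§3.1)? no; and not a Primary Ship (§3.5)? yes; and Qualifying Craft (§3.3)? yes. So the vessel is not an Authorised Boat.
Under §3.6: Reportable Operation (§3.7)? no; and Authorised Boat (§3.10)? no. So the vessel is not a Standard Vessel.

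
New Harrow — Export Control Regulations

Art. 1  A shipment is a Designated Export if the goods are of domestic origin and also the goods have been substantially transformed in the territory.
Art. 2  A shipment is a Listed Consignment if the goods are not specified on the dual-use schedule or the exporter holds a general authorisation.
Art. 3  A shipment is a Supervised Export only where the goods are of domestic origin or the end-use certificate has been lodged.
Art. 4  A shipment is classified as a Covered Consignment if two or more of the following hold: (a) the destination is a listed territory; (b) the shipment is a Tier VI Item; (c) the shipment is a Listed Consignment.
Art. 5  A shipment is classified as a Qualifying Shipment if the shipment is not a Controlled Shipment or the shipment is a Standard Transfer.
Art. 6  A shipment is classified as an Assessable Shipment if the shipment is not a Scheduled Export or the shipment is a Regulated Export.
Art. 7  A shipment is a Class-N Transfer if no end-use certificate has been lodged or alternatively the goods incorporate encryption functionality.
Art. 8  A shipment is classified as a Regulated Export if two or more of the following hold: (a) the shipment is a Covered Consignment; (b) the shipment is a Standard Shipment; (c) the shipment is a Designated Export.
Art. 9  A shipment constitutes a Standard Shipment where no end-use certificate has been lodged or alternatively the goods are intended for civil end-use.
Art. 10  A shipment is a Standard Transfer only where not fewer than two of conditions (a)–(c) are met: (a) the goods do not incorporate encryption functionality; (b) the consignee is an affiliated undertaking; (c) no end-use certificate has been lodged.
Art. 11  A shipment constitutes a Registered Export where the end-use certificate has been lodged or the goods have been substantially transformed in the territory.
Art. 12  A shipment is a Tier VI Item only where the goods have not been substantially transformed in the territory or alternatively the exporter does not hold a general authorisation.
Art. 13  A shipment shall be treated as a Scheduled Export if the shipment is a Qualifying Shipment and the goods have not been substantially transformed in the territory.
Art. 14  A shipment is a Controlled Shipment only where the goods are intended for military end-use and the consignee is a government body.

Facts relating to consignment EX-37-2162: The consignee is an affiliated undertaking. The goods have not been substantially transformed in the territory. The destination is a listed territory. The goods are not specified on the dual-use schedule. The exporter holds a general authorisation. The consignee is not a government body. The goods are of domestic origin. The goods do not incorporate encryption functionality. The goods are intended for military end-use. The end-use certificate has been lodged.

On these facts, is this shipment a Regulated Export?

article 12 — Tier VI Item: [the goods have not been substantially transformed in the territory? yes] OR [the exporter does not hold a general authorisation? no] → satisfied.
article 2 — Listed Consignment: [the goods are not specified on the dual-use schedule? yes] OR [the exporter holds a general authorisation? yes] → satisfied.
article 4 — Covered Consignment: the destination is a listed territory? yes; Tier VI Item (article 12)? yes; Listed Consignment (article 2)? yes — 3 of 3 hold (need ≥2) → satisfied.
article 9 — Standard Shipment: [no end-use certificate has been lodged? no] OR [the goods are intended for civil end-use? no] → not satisfied.
article 1 — Designated Export: [the goods are of domestic origin? yes] AND [the goods have been substantially transformed in the territory? no] → not satisfied.
article 8 — Regulated Export: Covered Consignment (article 4)? yes; Standard Shipment (article 9)? no; Designated Export (article 1)? no — 1 of 3 hold (need ≥2) → not satisfied.

No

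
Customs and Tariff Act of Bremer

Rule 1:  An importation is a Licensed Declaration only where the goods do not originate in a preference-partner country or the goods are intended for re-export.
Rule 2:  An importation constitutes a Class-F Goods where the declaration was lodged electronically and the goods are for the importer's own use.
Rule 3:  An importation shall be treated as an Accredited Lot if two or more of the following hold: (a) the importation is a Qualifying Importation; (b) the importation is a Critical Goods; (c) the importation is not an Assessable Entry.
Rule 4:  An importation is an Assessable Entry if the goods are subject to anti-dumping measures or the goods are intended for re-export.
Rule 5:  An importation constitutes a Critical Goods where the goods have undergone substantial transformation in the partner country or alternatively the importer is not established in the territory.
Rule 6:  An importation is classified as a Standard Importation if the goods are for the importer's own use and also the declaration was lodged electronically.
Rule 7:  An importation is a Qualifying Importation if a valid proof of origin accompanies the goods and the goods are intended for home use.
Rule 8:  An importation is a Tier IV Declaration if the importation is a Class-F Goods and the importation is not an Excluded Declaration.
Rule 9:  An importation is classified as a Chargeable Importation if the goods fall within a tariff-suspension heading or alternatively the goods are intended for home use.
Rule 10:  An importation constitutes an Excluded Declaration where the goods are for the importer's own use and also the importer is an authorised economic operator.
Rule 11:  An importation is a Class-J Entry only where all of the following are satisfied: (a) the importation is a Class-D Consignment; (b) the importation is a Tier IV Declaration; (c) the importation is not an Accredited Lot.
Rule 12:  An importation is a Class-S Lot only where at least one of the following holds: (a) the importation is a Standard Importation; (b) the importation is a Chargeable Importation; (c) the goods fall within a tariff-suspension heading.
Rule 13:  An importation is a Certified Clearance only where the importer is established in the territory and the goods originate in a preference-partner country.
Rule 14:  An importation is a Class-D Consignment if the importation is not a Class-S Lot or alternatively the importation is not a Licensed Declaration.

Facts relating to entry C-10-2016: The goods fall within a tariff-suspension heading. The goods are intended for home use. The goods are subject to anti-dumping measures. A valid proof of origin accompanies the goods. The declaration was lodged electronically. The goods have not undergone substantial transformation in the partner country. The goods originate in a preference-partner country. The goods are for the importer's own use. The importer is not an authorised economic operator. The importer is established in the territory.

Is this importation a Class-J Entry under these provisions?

Yes

rule 6 — Standard Importation: [the goods are for the importer's own use? yes] AND [the declaration was lodged electronically? yes] → satisfied.
rule 9 — Chargeable Importation: [the goods fall within a tariff-suspension heading? yes] OR [the goods are intended for home use? yes] → satisfied.
rule 12 — Class-S Lot: [Standard Importation (rule 6)? yes] OR [Chargeable Importation (rule 9)? yes] OR [the goods fall within a tariff-suspension heading? yes] → satisfied.
rule 1 — Licensed Declaration: [the goods do not originate in a preference-partner country? no] OR [the goods are intended for re-export? no] → not satisfied.
rule 14 — Class-D Consignment: [not a Class-S Lot (rule 12)? no] OR [not a Licensed Declaration (rule 1)? yes] → satisfied.
rule 2 — Class-F Goods: [the declaration was lodged electronically? yes] AND [the goods are for the importer's own use? yes] → satisfied.
rule 10 — Excluded Declaration: [the goods are for the importer's own use? yes] AND [the importer is an authorised economic operator? no] → not satisfied.
rule 8 — Tier IV Declaration: [Class-F Goods (rule 2)? yes] AND [not an Excluded Declaration (rule 10)? yes] → satisfied.
rule 7 — Qualifying Importation: [a valid proof of origin accompanies the goods? yes] AND [the goods are intended for home use? yes] → satisfied.
rule 5 — Critical Goods: [the goods have undergone substantial transformation in the partner country? no] OR [the importer is not established in the territory? no] → not satisfied.
rule 4 — Assessable Entry: [the goods are subject to anti-dumping measures? yes] OR [the goods are intended for re-export? no] → satisfied.
rule 3 — Accredited Lot: Qualifying Importation (rule 7)? yes; Critical Goods (rule 5)? no; not an Assessable Entry (rule 4)? no — 1 of 3 hold (need ≥2) → not satisfied.
rule 11 — Class-J Entry: [Class-D Consignment (rule 14)? yes] AND [Tier IV Declaration (rule 8)? yes] AND [not an Accredited Lot (rule 3)? yes] → satisfied.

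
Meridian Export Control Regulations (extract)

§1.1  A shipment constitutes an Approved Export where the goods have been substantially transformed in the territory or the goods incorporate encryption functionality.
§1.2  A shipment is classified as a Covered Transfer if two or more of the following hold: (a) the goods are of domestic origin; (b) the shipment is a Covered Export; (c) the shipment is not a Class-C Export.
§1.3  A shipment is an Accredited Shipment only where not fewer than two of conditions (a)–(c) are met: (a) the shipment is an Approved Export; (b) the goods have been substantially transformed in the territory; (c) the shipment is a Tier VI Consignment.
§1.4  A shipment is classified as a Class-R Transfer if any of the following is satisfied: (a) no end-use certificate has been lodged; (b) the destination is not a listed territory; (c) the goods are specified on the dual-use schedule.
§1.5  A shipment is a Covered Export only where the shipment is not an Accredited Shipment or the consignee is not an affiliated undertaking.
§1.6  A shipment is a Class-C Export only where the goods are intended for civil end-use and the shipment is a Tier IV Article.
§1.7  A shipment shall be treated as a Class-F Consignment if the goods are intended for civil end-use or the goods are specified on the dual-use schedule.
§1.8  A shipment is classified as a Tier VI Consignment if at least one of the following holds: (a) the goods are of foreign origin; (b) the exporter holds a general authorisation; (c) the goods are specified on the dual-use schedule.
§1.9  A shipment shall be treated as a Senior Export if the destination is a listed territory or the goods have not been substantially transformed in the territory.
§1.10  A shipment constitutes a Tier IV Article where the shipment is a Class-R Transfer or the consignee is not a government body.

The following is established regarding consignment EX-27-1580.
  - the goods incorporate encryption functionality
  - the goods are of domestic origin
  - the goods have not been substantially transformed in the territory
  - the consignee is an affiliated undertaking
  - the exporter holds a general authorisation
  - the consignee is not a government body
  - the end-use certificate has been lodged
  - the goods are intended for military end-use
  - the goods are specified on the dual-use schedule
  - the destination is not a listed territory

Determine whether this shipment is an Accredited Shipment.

Yes

§1.1 — Approved Export: [the goods have been substantially transformed in the territory? no] OR [the goods incorporate encryption functionality? yes] → satisfied.
§1.8 — Tier VI Consignment: [the goods are of foreign origin? no] OR [the exporter holds a general authorisation? yes] OR [the goods are specified on the dual-use schedule? yes] → satisfied.
§1.3 — Accredited Shipment: Approved Export (§1.1)? yes; the goods have been substantially transformed in the territory? no; Tier VI Consignment (§1.8)? yes — 2 of 3 hold (need ≥2) → satisfied.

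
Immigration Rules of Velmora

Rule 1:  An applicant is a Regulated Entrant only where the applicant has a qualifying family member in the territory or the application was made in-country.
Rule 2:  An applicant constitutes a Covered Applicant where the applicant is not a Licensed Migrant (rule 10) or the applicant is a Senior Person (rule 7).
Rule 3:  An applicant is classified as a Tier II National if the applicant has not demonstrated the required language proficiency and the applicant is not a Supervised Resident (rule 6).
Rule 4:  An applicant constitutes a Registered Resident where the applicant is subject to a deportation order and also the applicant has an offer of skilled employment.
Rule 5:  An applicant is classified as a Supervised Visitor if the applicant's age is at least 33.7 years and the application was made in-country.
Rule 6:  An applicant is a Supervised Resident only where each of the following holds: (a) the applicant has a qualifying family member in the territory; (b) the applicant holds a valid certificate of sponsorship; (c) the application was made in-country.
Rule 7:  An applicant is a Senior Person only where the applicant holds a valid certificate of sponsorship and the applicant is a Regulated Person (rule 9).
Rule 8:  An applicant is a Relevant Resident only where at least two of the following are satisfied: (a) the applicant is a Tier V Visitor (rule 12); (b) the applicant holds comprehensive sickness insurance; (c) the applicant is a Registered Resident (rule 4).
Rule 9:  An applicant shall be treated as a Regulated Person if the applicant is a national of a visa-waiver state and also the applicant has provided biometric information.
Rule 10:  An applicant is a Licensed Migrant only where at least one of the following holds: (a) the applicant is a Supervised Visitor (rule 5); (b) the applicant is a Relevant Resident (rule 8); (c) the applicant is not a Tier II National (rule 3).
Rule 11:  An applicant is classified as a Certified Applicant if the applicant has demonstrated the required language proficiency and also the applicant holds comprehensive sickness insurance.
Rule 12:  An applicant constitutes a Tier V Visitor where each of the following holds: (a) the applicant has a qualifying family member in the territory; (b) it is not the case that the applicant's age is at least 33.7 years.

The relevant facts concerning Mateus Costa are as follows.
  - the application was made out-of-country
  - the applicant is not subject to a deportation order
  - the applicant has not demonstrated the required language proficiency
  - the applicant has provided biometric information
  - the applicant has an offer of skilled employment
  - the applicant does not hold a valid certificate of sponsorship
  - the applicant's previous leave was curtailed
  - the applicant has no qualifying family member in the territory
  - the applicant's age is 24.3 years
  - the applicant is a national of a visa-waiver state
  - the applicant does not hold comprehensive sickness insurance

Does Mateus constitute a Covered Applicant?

rule 5 — Supervised Visitor: [applicant's age: 24.3 years ≥ 33.7 years? no] AND [the application was made in-country? no] → not satisfied.
rule 12 — Tier V Visitor: [the applicant has a qualifying family member in the territory? no] AND [applicant's age: 24.3 years ≥ 33.7 years? no, so negated condition yes] → not satisfied.
rule 4 — Registered Resident: [the applicant is subject to a deportation order? no] AND [the applicant has an offer of skilled employment? yes] → not satisfied.
rule 8 — Relevant Resident: Tier V Visitor (rule 12)? no; the applicant holds comprehensive sickness insurance? no; Registered Resident (rule 4)? no — 0 of 3 hold (need ≥2) → not satisfied.
rule 6 — Supervised Resident: [the applicant has a qualifying family member in the territory? no] AND [the applicant holds a valid certificate of sponsorship? no] AND [the application was made in-country? no] → not satisfied.
rule 3 — Tier II National: [the applicant has not demonstrated the required language proficiency? yes] AND [not a Supervised Resident (rule 6)? yes] → satisfied.
rule 10 — Licensed Migrant: [Supervised Visitor (rule 5)? no] OR [Relevant Resident (rule 8)? no] OR [not a Tier II National (rule 3)? no] → not satisfied.
rule 9 — Regulated Person: [the applicant is a national of a visa-waiver state? yes] AND [the applicant has provided biometric information? yes] → satisfied.
rule 7 — Senior Person: [the applicant holds a valid certificate of sponsorship? no] AND [Regulated Person (rule 9)? yes] → not satisfied.
rule 2 — Covered Applicant: [not a Licensed Migrant (rule 10)? yes] OR [Senior Person (rule 7)? no] → satisfied.

Yes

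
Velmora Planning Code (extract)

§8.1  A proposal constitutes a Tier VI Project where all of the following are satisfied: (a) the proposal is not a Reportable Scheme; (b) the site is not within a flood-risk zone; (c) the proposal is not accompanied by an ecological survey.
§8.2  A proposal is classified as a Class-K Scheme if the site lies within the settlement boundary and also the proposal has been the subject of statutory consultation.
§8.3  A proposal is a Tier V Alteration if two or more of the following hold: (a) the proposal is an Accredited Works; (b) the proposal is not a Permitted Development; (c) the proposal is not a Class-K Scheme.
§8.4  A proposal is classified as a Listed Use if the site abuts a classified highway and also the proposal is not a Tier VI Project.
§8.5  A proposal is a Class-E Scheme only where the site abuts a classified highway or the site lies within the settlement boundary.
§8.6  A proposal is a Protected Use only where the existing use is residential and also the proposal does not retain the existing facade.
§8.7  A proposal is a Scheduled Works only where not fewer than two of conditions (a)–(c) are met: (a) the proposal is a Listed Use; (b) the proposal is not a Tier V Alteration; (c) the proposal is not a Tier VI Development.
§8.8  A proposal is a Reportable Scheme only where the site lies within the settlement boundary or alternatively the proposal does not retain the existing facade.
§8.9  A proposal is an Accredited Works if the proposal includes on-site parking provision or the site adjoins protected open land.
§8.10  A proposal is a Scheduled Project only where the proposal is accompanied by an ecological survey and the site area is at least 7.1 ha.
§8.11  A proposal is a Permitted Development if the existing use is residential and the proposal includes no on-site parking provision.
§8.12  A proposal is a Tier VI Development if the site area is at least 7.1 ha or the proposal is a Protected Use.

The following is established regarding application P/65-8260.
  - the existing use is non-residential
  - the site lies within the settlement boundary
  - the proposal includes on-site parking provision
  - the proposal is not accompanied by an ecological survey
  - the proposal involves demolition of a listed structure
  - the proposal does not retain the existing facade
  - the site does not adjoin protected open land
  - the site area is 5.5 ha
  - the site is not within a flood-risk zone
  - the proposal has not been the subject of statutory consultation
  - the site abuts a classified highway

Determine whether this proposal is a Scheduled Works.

Yes

§8.8 — Reportable Scheme: [the site lies within the settlement boundary? yes] OR [the proposal does not retain the existing facade? yes] → satisfied.
§8.1 — Tier VI Project: [not a Reportable Scheme (§8.8)? no] AND [the site is not within a flood-risk zone? yes] AND [the proposal is not accompanied by an ecological survey? yes] → not satisfied.
§8.4 — Listed Use: [the site abuts a classified highway? yes] AND [not a Tier VI Project (§8.1)? yes] → satisfied.
§8.9 — Accredited Works: [the proposal includes on-site parking provision? yes] OR [the site adjoins protected open land? no] → satisfied.
§8.11 — Permitted Development: [the existing use is residential? no] AND [the proposal includes no on-site parking provision? no] → not satisfied.
§8.2 — Class-K Scheme: [the site lies within the settlement boundary? yes] AND [the proposal has been the subject of statutory consultation? no] → not satisfied.
§8.3 — Tier V Alteration: Accredited Works (§8.9)? yes; not a Permitted Development (§8.11)? yes; not a Class-K Scheme (§8.2)? yes — 3 of 3 hold (need ≥2) → satisfied.
§8.6 — Protected Use: [the existing use is residential? no] AND [the proposal does not retain the existing facade? yes] → not satisfied.
§8.12 — Tier VI Development: [site area: 5.5 ha ≥ 7.1 ha? no] OR [Protected Use (§8.6)? no] → not satisfied.
§8.7 — Scheduled Works: Listed Use (§8.4)? yes; not a Tier V Alteration (§8.3)? no; not a Tier VI Development (§8.12)? yes — 2 of 3 hold (need ≥2) → satisfied.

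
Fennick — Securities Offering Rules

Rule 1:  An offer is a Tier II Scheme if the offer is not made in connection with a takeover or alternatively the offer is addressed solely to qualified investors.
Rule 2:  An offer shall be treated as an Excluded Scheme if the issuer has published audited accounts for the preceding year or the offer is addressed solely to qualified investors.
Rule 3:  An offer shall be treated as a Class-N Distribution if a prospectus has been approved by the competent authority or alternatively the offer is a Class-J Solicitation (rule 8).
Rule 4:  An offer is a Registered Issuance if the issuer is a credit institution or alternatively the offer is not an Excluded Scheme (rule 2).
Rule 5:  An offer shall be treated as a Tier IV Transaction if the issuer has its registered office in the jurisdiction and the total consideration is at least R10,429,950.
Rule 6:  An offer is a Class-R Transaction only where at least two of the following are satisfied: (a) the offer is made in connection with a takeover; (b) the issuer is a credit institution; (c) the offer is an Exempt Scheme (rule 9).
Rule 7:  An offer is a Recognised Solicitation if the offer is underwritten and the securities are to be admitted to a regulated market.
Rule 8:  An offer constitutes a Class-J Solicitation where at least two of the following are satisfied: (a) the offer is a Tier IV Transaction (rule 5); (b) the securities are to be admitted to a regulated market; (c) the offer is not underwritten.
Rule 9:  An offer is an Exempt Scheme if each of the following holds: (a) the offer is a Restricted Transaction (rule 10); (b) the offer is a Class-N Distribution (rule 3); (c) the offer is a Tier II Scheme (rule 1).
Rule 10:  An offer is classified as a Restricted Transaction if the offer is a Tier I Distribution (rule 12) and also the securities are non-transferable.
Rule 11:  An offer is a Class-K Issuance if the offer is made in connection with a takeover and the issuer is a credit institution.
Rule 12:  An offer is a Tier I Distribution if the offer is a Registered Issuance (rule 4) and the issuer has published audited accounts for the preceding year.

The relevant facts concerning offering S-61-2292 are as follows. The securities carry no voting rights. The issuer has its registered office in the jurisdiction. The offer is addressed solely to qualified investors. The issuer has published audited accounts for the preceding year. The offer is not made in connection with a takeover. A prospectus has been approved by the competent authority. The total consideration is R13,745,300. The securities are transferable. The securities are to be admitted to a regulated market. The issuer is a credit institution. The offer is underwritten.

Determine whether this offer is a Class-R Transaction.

No

Under rule 2: the issuer has published audited accounts for the preceding year? yes; or the offer is addressed solely to qualified investors? yes. So the offer is an Excluded Scheme.
Under rule 4: the issuer is a credit institution? yes; or not an Excluded Scheme (rule 2)? no. So the offer is a Registered Issuance.
Under rule 12: Registered Issuance (rule 4)? yes; and the issuer has published audited accounts for the preceding year? yes. So the offer is a Tier I Distribution.
Under rule 10: Tier I Distribution (rule 12)? yes; and the securities are non-transferable? no. So the offer is not a Restricted Transaction.
Under rule 5: the issuer has its registered office in the jurisdiction? yes; and total consideration: R13,745,300 ≥ R10,429,950? yes. So the offer is a Tier IV Transaction.
Under rule 8: Tier IV Transaction (rule 5)? yes; the securities are to be admitted to a regulated market? yes; the offer is not underwritten? no — 2 of 3 hold (need ≥2) → satisfied.
Under rule 3: a prospectus has been approved by the competent authority? yes; or Class-J Solicitation (rule 8)? yes. So the offer is a Class-N Distribution.
Under rule 1: the offer is not made in connection with a takeover? yes; or the offer is addressed solely to qualified investors? yes. So the offer is a Tier II Scheme.
Under rule 9: Restricted Transaction (rule 10)? no; and Class-N Distribution (rule 3)? yes; and Tier II Scheme (rule 1)? yes. So the offer is not an Exempt Scheme.
Under rule 6: the offer is made in connection with a takeover? no; the issuer is a credit institution? yes; Exempt Scheme (rule 9)? no — 1 of 3 hold (need ≥2) → not satisfied.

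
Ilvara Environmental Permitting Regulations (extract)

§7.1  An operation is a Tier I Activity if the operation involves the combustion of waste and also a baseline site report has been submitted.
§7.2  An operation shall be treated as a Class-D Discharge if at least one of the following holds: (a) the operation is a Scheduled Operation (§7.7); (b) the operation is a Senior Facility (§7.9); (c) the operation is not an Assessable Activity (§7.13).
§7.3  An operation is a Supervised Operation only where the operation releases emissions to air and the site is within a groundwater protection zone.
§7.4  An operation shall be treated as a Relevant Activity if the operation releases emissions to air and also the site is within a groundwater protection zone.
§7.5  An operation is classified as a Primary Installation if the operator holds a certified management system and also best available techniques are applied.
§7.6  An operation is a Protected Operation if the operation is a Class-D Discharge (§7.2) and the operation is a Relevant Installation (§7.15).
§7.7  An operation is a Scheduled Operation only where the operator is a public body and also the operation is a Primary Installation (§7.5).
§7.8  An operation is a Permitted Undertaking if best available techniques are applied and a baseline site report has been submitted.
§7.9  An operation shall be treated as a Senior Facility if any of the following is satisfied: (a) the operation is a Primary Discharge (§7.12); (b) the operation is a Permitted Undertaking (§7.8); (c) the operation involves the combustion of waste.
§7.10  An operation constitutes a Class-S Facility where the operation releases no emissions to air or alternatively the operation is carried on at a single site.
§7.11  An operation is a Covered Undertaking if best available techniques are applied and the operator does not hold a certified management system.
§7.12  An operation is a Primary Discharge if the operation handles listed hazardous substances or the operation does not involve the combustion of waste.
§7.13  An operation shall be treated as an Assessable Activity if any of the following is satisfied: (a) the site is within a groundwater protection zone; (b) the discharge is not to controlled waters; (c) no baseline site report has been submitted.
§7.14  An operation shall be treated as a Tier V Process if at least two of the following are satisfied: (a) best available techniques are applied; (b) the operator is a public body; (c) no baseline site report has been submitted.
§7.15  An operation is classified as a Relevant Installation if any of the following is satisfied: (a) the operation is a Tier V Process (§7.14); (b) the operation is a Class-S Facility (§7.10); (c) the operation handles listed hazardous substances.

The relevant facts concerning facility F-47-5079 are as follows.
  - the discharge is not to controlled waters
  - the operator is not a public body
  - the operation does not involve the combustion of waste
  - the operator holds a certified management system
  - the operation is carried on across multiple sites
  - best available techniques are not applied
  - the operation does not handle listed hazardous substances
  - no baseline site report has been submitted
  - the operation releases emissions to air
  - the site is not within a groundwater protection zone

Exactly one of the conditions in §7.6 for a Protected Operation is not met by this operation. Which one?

Under §7.5: the operator holds a certified management system? yes; and best available techniques are applied? no. So the operation is not a Primary Installation.
Under §7.7: the operator is a public body? no; and Primary Installation (§7.5)? no. So the operation is not a Scheduled Operation.
Under §7.12: the operation handles listed hazardous substances? no; or the operation does not involve the combustion of waste? yes. So the operation is a Primary Discharge.
Under §7.8: best available techniques are applied? no; and a baseline site report has been submitted? no. So the operation is not a Permitted Undertaking.
Under §7.9: Primary Discharge (§7.12)? yes; or Permitted Undertaking (§7.8)? no; or the operation involves the combustion of waste? no. So the operation is a Senior Facility.
Under §7.13: the site is within a groundwater protection zone? no; or the discharge is not to controlled waters? yes; or no baseline site report has been submitted? yes. So the operation is an Assessable Activity.
Under §7.2: Scheduled Operation (§7.7)? no; or Senior Facility (§7.9)? yes; or not an Assessable Activity (§7.13)? no. So the operation is a Class-D Discharge.
Under §7.14: best available techniques are applied? no; the operator is a public body? no; no baseline site report has been submitted? yes — 1 of 3 hold (need ≥2) → not satisfied.
Under §7.10: the operation releases no emissions to air? no; or the operation is carried on at a single site? no. So the operation is not a Class-S Facility.
Under §7.15: Tier V Process (§7.14)? no; or Class-S Facility (§7.10)? no; or the operation handles listed hazardous substances? no. So the operation is not a Relevant Installation.
Under §7.6: Class-D Discharge (§7.2)? yes; and Relevant Installation (§7.15)? no. So the operation is not a Protected Operation.

Relevant Installation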